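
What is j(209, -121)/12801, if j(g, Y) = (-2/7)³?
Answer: -8/4390743 ≈ -1.8220e-6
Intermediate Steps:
j(g, Y) = -8/343 (j(g, Y) = (-2*⅐)³ = (-2/7)³ = -8/343)
j(209, -121)/12801 = -8/343/12801 = -8/343*1/12801 = -8/4390743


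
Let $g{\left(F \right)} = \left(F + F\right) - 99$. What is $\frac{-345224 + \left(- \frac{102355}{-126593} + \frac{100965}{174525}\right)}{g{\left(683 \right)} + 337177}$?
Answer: $- \frac{127120421304353}{124624350358105} \approx -1.02$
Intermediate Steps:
$g{\left(F \right)} = -99 + 2 F$ ($g{\left(F \right)} = 2 F - 99 = -99 + 2 F$)
$\frac{-345224 + \left(- \frac{102355}{-126593} + \frac{100965}{174525}\right)}{g{\left(683 \right)} + 337177} = \frac{-345224 + \left(- \frac{102355}{-126593} + \frac{100965}{174525}\right)}{\left(-99 + 2 \cdot 683\right) + 337177} = \frac{-345224 + \left(\left(-102355\right) \left(- \frac{1}{126593}\right) + 100965 \cdot \frac{1}{174525}\right)}{\left(-99 + 1366\right) + 337177} = \frac{-345224 + \left(\frac{102355}{126593} + \frac{6731}{11635}\right)}{1267 + 337177} = \frac{-345224 + \frac{2042997908}{1472909555}}{338444} = \left(- \frac{508481685217412}{1472909555}\right) \frac{1}{338444} = - \frac{127120421304353}{124624350358105}$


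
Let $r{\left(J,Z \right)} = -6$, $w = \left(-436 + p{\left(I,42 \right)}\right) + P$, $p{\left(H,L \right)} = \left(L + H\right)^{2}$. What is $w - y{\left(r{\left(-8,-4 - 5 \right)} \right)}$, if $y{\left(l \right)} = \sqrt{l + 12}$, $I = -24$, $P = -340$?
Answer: $-452 - \sqrt{6} \approx -454.45$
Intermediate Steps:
$p{\left(H,L \right)} = \left(H + L\right)^{2}$
$w = -452$ ($w = \left(-436 + \left(-24 + 42\right)^{2}\right) - 340 = \left(-436 + 18^{2}\right) - 340 = \left(-436 + 324\right) - 340 = -112 - 340 = -452$)
$y{\left(l \right)} = \sqrt{12 + l}$
$w - y{\left(r{\left(-8,-4 - 5 \right)} \right)} = -452 - \sqrt{12 - 6} = -452 - \sqrt{6}$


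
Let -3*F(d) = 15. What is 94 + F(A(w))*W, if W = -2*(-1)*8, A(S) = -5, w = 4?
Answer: 14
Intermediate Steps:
F(d) = -5 (F(d) = -⅓*15 = -5)
W = 16 (W = 2*8 = 16)
94 + F(A(w))*W = 94 - 5*16 = 94 - 80 = 14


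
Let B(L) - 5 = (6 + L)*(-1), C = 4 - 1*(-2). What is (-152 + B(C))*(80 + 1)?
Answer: -12879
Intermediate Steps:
C = 6 (C = 4 + 2 = 6)
B(L) = -1 - L (B(L) = 5 + (6 + L)*(-1) = 5 + (-6 - L) = -1 - L)
(-152 + B(C))*(80 + 1) = (-152 + (-1 - 1*6))*(80 + 1) = (-152 + (-1 - 6))*81 = (-152 - 7)*81 = -159*81 = -12879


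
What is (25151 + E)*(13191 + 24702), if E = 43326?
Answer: 2594798961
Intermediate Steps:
(25151 + E)*(13191 + 24702) = (25151 + 43326)*(13191 + 24702) = 68477*37893 = 2594798961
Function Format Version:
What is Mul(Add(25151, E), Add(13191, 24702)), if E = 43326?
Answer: 2594798961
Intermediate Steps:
Mul(Add(25151, E), Add(13191, 24702)) = Mul(Add(25151, 43326), Add(13191, 24702)) = Mul(68477, 37893) = 2594798961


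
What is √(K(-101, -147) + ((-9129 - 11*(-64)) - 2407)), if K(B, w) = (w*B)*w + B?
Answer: I*√2193442 ≈ 1481.0*I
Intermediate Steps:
K(B, w) = B + B*w² (K(B, w) = (B*w)*w + B = B*w² + B = B + B*w²)
√(K(-101, -147) + ((-9129 - 11*(-64)) - 2407)) = √(-101*(1 + (-147)²) + ((-9129 - 11*(-64)) - 2407)) = √(-101*(1 + 21609) + ((-9129 + 704) - 2407)) = √(-101*21610 + (-8425 - 2407)) = √(-2182610 - 10832) = √(-2193442) = I*√2193442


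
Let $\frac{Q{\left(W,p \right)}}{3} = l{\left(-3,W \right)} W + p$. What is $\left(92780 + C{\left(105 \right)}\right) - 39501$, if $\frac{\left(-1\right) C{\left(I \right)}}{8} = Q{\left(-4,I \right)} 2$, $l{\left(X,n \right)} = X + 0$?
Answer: $47663$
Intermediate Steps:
$l{\left(X,n \right)} = X$
$Q{\left(W,p \right)} = - 9 W + 3 p$ ($Q{\left(W,p \right)} = 3 \left(- 3 W + p\right) = 3 \left(p - 3 W\right) = - 9 W + 3 p$)
$C{\left(I \right)} = -576 - 48 I$ ($C{\left(I \right)} = - 8 \left(\left(-9\right) \left(-4\right) + 3 I\right) 2 = - 8 \left(36 + 3 I\right) 2 = - 8 \left(72 + 6 I\right) = -576 - 48 I$)
$\left(92780 + C{\left(105 \right)}\right) - 39501 = \left(92780 - 5616\right) - 39501 = 87164 - 39501 = 47663$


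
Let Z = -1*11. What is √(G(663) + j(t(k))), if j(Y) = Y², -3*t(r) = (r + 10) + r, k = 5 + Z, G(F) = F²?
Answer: 5*√158245/3 ≈ 663.00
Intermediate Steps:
Z = -11
k = -6 (k = 5 - 11 = -6)
t(r) = -10/3 - 2*r/3 (t(r) = -((r + 10) + r)/3 = -((10 + r) + r)/3 = -(10 + 2*r)/3 = -10/3 - 2*r/3)
√(G(663) + j(t(k))) = √(663² + (-10/3 - ⅔*(-6))²) = √(439569 + (-10/3 + 4)²) = √(439569 + (⅔)²) = √(439569 + 4/9) = √(3956125/9) = 5*√158245/3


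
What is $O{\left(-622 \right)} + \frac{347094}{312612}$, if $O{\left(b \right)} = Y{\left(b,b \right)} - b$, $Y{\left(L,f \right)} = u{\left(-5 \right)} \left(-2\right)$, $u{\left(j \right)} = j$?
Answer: $\frac{32986313}{52102} \approx 633.11$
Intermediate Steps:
$Y{\left(L,f \right)} = 10$ ($Y{\left(L,f \right)} = \left(-5\right) \left(-2\right) = 10$)
$O{\left(b \right)} = 10 - b$
$O{\left(-622 \right)} + \frac{347094}{312612} = \left(10 - -622\right) + \frac{347094}{312612} = \left(10 + 622\right) + 347094 \cdot \frac{1}{312612} = 632 + \frac{57849}{52102} = \frac{32986313}{52102}$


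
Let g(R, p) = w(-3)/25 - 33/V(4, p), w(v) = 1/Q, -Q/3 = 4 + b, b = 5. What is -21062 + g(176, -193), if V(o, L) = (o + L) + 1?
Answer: -2672745713/126900 ≈ -21062.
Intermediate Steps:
V(o, L) = 1 + L + o (V(o, L) = (L + o) + 1 = 1 + L + o)
Q = -27 (Q = -3*(4 + 5) = -3*9 = -27)
w(v) = -1/27 (w(v) = 1/(-27) = -1/27)
g(R, p) = -1/675 - 33/(5 + p) (g(R, p) = -1/27/25 - 33/(1 + p + 4) = -1/27*1/25 - 33/(5 + p) = -1/675 - 33/(5 + p))
-21062 + g(176, -193) = -21062 + (-22280 - 1*(-193))/(675*(5 - 193)) = -21062 + (1/675)*(-22280 + 193)/(-188) = -21062 + (1/675)*(-1/188)*(-22087) = -21062 + 22087/126900 = -2672745713/126900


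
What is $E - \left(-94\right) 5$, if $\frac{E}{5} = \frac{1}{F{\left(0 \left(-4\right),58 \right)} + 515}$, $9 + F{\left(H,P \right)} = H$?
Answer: $\frac{237825}{506} \approx 470.01$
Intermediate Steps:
$F{\left(H,P \right)} = -9 + H$
$E = \frac{5}{506}$ ($E = \frac{5}{\left(-9 + 0 \left(-4\right)\right) + 515} = \frac{5}{\left(-9 + 0\right) + 515} = \frac{5}{-9 + 515} = \frac{5}{506} \approx 0.0098814$)
$E - \left(-94\right) 5 = \frac{5}{506} - \left(-94\right) 5 = \frac{5}{506} - -470 = \frac{5}{506} + 470 = \frac{237825}{506}$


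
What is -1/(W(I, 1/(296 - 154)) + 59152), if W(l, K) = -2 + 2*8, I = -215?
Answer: -1/59166 ≈ -1.6902e-5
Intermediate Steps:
W(l, K) = 14 (W(l, K) = -2 + 16 = 14)
-1/(W(I, 1/(296 - 154)) + 59152) = -1/(14 + 59152) = -1/59166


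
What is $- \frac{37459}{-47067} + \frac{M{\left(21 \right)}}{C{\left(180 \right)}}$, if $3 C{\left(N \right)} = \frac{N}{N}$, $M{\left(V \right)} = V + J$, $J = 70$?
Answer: $\frac{12886750}{47067} \approx 273.8$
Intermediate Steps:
$M{\left(V \right)} = 70 + V$ ($M{\left(V \right)} = V + 70 = 70 + V$)
$C{\left(N \right)} = \frac{1}{3}$ ($C{\left(N \right)} = \frac{N \frac{1}{N}}{3} = \frac{1}{3} \cdot 1 = \frac{1}{3}$)
$- \frac{37459}{-47067} + \frac{M{\left(21 \right)}}{C{\left(180 \right)}} = - \frac{37459}{-47067} + \left(70 + 21\right) \frac{1}{\frac{1}{3}} = \left(-37459\right) \left(- \frac{1}{47067}\right) + 91 \cdot 3 = \frac{37459}{47067} + 273 = \frac{12886750}{47067}$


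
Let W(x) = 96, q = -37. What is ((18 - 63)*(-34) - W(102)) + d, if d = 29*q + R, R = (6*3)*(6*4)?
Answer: 793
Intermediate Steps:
R = 432 (R = 18*24 = 432)
d = -641 (d = 29*(-37) + 432 = -1073 + 432 = -641)
((18 - 63)*(-34) - W(102)) + d = ((18 - 63)*(-34) - 1*96) - 641 = (-45*(-34) - 96) - 641 = (1530 - 96) - 641 = 1434 - 641 = 793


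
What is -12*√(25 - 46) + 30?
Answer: 30 - 12*I*√21 ≈ 30.0 - 54.991*I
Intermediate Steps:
-12*√(25 - 46) + 30 = -12*I*√21 + 30 = 30 - 12*I*√21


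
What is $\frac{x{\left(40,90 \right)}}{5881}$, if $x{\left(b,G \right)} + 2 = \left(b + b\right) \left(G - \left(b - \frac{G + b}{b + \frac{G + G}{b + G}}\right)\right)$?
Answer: $\frac{1143062}{1581989} \approx 0.72255$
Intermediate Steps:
$x{\left(b,G \right)} = -2 + 2 b \left(G - b + \frac{G + b}{b + \frac{2 G}{G + b}}\right)$ ($x{\left(b,G \right)} = -2 + \left(b + b\right) \left(G - \left(b - \frac{G + b}{b + \frac{G + G}{b + G}}\right)\right) = -2 + 2 b \left(G - \left(b - \frac{G + b}{b + \frac{2 G}{G + b}}\right)\right) = -2 + 2 b \left(G - b + \frac{G + b}{b + \frac{2 G}{G + b}}\right)$)
$\frac{x{\left(40,90 \right)}}{5881} = \frac{2 \frac{1}{40^{2} + 2 \cdot 90 + 90 \cdot 40} \left(40^{3} - 40^{2} - 40^{4} - 180 + 90^{2} \cdot 40^{2} - 90 \cdot 40 + 3 \cdot 40 \cdot 90^{2}\right)}{5881} = \frac{2 \left(64000 - 1600 - 2560000 - 180 + 8100 \cdot 1600 - 3600 + 3 \cdot 40 \cdot 8100\right)}{1600 + 180 + 3600} \cdot \frac{1}{5881} = \frac{2 \left(64000 - 1600 - 2560000 - 180 + 12960000 - 3600 + 972000\right)}{5380} \cdot \frac{1}{5881} = 2 \cdot \frac{1}{5380} \cdot 11430620 \cdot \frac{1}{5881} = \frac{1143062}{269} \cdot \frac{1}{5881} = \frac{1143062}{1581989}$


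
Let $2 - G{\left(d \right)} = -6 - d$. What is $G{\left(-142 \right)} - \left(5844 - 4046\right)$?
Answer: $-1932$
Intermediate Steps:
$G{\left(d \right)} = 8 + d$ ($G{\left(d \right)} = 2 - \left(-6 - d\right) = 2 + \left(6 + d\right) = 8 + d$)
$G{\left(-142 \right)} - \left(5844 - 4046\right) = \left(8 - 142\right) - \left(5844 - 4046\right) = -134 - 1798 = -1932$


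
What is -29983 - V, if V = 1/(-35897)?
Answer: -1076299750/35897 ≈ -29983.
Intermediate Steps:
V = -1/35897 ≈ -2.7857e-5
-29983 - V = -29983 - 1*(-1/35897) = -29983 + 1/35897 = -1076299750/35897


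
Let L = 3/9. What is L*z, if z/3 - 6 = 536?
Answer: 542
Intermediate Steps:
z = 1626 (z = 18 + 3*536 = 18 + 1608 = 1626)
L = ⅓ (L = 3*(⅑) = ⅓ ≈ 0.33333)
L*z = (⅓)*1626 = 542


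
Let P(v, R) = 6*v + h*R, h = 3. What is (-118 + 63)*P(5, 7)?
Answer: -2805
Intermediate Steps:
P(v, R) = 3*R + 6*v (P(v, R) = 6*v + 3*R = 3*R + 6*v)
(-118 + 63)*P(5, 7) = (-118 + 63)*(3*7 + 6*5) = -55*(21 + 30) = -55*51 = -2805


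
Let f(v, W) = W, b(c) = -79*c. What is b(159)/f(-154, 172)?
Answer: -12561/172 ≈ -73.029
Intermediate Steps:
b(159)/f(-154, 172) = -79*159/172 = -12561*1/172 = -12561/172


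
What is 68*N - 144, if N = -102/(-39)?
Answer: 440/13 ≈ 33.846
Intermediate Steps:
N = 34/13 (N = -102*(-1/39) = 34/13 ≈ 2.6154)
68*N - 144 = 68*(34/13) - 144 = 2312/13 - 144 = 440/13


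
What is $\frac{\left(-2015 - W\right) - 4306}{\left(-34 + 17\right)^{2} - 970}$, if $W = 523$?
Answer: $\frac{6844}{681} \approx 10.05$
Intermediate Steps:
$\frac{\left(-2015 - W\right) - 4306}{\left(-34 + 17\right)^{2} - 970} = \frac{\left(-2015 - 523\right) - 4306}{\left(-34 + 17\right)^{2} - 970} = \frac{\left(-2015 - 523\right) - 4306}{\left(-17\right)^{2} - 970} = \frac{-2538 - 4306}{289 - 970} = - \frac{6844}{-681} = \left(-6844\right) \left(- \frac{1}{681}\right) = \frac{6844}{681}$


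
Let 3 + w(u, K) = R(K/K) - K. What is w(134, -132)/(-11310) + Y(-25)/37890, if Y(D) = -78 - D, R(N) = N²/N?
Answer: -14167/1098810 ≈ -0.012893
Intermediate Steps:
R(N) = N
w(u, K) = -2 - K (w(u, K) = -3 + (K/K - K) = -3 + (1 - K) = -2 - K)
w(134, -132)/(-11310) + Y(-25)/37890 = (-2 - 1*(-132))/(-11310) + (-78 - 1*(-25))/37890 = (-2 + 132)*(-1/11310) + (-78 + 25)*(1/37890) = 130*(-1/11310) - 53*1/37890 = -1/87 - 53/37890 = -14167/1098810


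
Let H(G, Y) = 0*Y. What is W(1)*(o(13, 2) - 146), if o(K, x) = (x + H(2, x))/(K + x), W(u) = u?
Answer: -2188/15 ≈ -145.87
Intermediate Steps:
H(G, Y) = 0
o(K, x) = x/(K + x) (o(K, x) = (x + 0)/(K + x) = x/(K + x))
W(1)*(o(13, 2) - 146) = 1*(2/(13 + 2) - 146) = 1*(2/15 - 146) = 1*(-2188/15) = -2188/15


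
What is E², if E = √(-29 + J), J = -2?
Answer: -31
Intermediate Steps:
E = I*√31 (E = √(-29 - 2) = √(-31) = I*√31 ≈ 5.5678*I)
E² = (I*√31)² = -31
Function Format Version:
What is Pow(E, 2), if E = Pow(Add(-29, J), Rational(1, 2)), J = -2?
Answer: -31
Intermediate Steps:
E = Mul(I, Pow(31, Rational(1, 2))) (E = Pow(Add(-29, -2), Rational(1, 2)) = Pow(-31, Rational(1, 2)) = Mul(I, Pow(31, Rational(1, 2))) ≈ Mul(5.5678, I))
Pow(E, 2) = Pow(Mul(I, Pow(31, Rational(1, 2))), 2) = -31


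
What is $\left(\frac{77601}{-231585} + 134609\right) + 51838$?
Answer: $\frac{14392750298}{77195} \approx 1.8645 \cdot 10^{5}$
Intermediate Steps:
$\left(\frac{77601}{-231585} + 134609\right) + 51838 = \left(77601 \left(- \frac{1}{231585}\right) + 134609\right) + 51838 = \left(- \frac{25867}{77195} + 134609\right) + 51838 = \frac{10391115888}{77195} + 51838 = \frac{14392750298}{77195}$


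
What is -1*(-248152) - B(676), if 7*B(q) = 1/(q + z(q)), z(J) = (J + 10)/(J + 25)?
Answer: 824344565267/3321934 ≈ 2.4815e+5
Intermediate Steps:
z(J) = (10 + J)/(25 + J)
B(q) = 1/(7*(q + (10 + q)/(25 + q)))
-1*(-248152) - B(676) = -1*(-248152) - (25 + 676)/(7*(10 + 676**2 + 26*676)) = 248152 - 701/(7*(10 + 456976 + 17576)) = 248152 - 701/(7*474562) = 248152 - 1*701/3321934 = 248152 - 701/3321934 = 824344565267/3321934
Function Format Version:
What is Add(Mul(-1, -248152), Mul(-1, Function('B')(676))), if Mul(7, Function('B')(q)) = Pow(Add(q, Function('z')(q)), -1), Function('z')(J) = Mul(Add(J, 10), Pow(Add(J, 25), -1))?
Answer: Rational(824344565267, 3321934) ≈ 2.4815e+5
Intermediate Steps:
Function('z')(J) = Mul(Pow(Add(25, J), -1), Add(10, J)) (Function('z')(J) = Mul(Add(10, J), Pow(Add(25, J), -1)) = Mul(Pow(Add(25, J), -1), Add(10, J)))
Function('B')(q) = Mul(Rational(1, 7), Pow(Add(q, Mul(Pow(Add(25, q), -1), Add(10, q))), -1))
Add(Mul(-1, -248152), Mul(-1, Function('B')(676))) = Add(Mul(-1, -248152), Mul(-1, Mul(Rational(1, 7), Pow(Add(10, Pow(676, 2), Mul(26, 676)), -1), Add(25, 676)))) = Add(248152, Mul(-1, Mul(Rational(1, 7), Pow(Add(10, 456976, 17576), -1), 701))) = Add(248152, Mul(-1, Mul(Rational(1, 7), Pow(474562, -1), 701))) = Add(248152, Mul(-1, Mul(Rational(1, 7), Rational(1, 474562), 701))) = Add(248152, Mul(-1, Rational(701, 3321934))) = Add(248152, Rational(-701, 3321934)) = Rational(824344565267, 3321934)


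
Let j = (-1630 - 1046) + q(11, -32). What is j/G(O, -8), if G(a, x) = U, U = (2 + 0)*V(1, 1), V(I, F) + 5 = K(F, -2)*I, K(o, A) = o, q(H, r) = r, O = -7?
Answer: 677/2 ≈ 338.50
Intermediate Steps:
V(I, F) = -5 + F*I
j = -2708 (j = (-1630 - 1046) - 32 = -2676 - 32 = -2708)
U = -8 (U = (2 + 0)*(-5 + 1*1) = 2*(-5 + 1) = 2*(-4) = -8)
G(a, x) = -8
j/G(O, -8) = -2708/(-8) = -2708*(-1/8) = 677/2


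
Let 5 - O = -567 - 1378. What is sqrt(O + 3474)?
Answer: 4*sqrt(339) ≈ 73.648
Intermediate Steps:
O = 1950 (O = 5 - (-567 - 1378) = 5 - 1*(-1945) = 5 + 1945 = 1950)
sqrt(O + 3474) = sqrt(1950 + 3474) = sqrt(5424) = 4*sqrt(339)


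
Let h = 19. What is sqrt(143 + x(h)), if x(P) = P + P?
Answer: sqrt(181) ≈ 13.454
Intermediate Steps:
x(P) = 2*P
sqrt(143 + x(h)) = sqrt(143 + 2*19) = sqrt(143 + 38) = sqrt(181)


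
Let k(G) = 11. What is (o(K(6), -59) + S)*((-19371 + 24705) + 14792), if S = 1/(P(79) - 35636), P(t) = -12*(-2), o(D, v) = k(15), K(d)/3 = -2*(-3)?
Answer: 135930657/614 ≈ 2.2139e+5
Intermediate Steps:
K(d) = 18 (K(d) = 3*(-2*(-3)) = 3*6 = 18)
o(D, v) = 11
P(t) = 24
S = -1/35612 (S = 1/(24 - 35636) = 1/(-35612) = -1/35612 ≈ -2.8080e-5)
(o(K(6), -59) + S)*((-19371 + 24705) + 14792) = (11 - 1/35612)*((-19371 + 24705) + 14792) = 391731*(5334 + 14792)/35612 = (391731/35612)*20126 = 135930657/614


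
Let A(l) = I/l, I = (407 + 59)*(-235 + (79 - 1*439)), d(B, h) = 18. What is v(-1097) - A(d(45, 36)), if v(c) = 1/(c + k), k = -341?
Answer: 199357121/12942 ≈ 15404.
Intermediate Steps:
I = -277270 (I = 466*(-235 + (79 - 439)) = 466*(-235 - 360) = 466*(-595) = -277270)
A(l) = -277270/l
v(c) = 1/(-341 + c) (v(c) = 1/(c - 341) = 1/(-341 + c))
v(-1097) - A(d(45, 36)) = 1/(-341 - 1097) - (-277270)/18 = 1/(-1438) - (-277270)/18 = -1/1438 - 1*(-138635/9) = -1/1438 + 138635/9 = 199357121/12942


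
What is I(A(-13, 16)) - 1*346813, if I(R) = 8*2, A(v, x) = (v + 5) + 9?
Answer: -346797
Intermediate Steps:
A(v, x) = 14 + v (A(v, x) = (5 + v) + 9 = 14 + v)
I(R) = 16
I(A(-13, 16)) - 1*346813 = 16 - 1*346813 = 16 - 346813 = -346797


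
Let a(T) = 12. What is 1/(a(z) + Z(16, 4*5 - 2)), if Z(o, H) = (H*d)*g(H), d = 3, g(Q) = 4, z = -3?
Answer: 1/228 ≈ 0.0043860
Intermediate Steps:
Z(o, H) = 12*H (Z(o, H) = (H*3)*4 = (3*H)*4 = 12*H)
1/(a(z) + Z(16, 4*5 - 2)) = 1/(12 + 12*(4*5 - 2)) = 1/(12 + 12*(20 - 2)) = 1/(12 + 12*18) = 1/(12 + 216) = 1/228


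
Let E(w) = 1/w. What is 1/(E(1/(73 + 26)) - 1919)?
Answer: -1/1820 ≈ -0.00054945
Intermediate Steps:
1/(E(1/(73 + 26)) - 1919) = 1/(1/(1/(73 + 26)) - 1919) = 1/(1/(1/99) - 1919) = 1/(99 - 1919) = 1/(-1820) = -1/1820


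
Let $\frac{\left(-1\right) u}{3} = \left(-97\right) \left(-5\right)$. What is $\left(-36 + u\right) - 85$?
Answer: $-1576$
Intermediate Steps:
$u = -1455$ ($u = - 3 \left(\left(-97\right) \left(-5\right)\right) = \left(-3\right) 485 = -1455$)
$\left(-36 + u\right) - 85 = \left(-36 - 1455\right) - 85 = -1491 - 85 = -1576$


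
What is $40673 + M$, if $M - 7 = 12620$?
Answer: $53300$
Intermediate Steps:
$M = 12627$ ($M = 7 + 12620 = 12627$)
$40673 + M = 40673 + 12627 = 53300$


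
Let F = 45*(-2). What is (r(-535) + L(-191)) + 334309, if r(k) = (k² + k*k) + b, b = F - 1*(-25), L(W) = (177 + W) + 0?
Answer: 906680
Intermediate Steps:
F = -90
L(W) = 177 + W
b = -65 (b = -90 - 1*(-25) = -90 + 25 = -65)
r(k) = -65 + 2*k² (r(k) = (k² + k*k) - 65 = (k² + k²) - 65 = 2*k² - 65 = -65 + 2*k²)
(r(-535) + L(-191)) + 334309 = ((-65 + 2*(-535)²) + (177 - 191)) + 334309 = ((-65 + 2*286225) - 14) + 334309 = ((-65 + 572450) - 14) + 334309 = (572385 - 14) + 334309 = 572371 + 334309 = 906680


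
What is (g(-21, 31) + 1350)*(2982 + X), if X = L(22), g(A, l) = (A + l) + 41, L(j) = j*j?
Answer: 4855866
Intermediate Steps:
L(j) = j²
g(A, l) = 41 + A + l
X = 484 (X = 22² = 484)
(g(-21, 31) + 1350)*(2982 + X) = ((41 - 21 + 31) + 1350)*(2982 + 484) = (51 + 1350)*3466 = 1401*3466 = 4855866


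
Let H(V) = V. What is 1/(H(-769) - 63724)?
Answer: -1/64493 ≈ -1.5506e-5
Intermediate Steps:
1/(H(-769) - 63724) = 1/(-769 - 63724) = 1/(-64493) = -1/64493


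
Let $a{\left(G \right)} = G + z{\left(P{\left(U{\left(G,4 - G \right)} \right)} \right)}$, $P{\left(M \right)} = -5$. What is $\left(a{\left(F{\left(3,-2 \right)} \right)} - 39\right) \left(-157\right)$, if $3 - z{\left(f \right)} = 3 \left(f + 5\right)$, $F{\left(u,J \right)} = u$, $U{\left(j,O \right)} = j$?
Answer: $5181$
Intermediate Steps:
$z{\left(f \right)} = -12 - 3 f$ ($z{\left(f \right)} = 3 - 3 \left(f + 5\right) = 3 - 3 \left(5 + f\right) = 3 - \left(15 + 3 f\right) = -12 - 3 f$)
$a{\left(G \right)} = 3 + G$ ($a{\left(G \right)} = G - -3 = G + \left(-12 + 15\right) = G + 3 = 3 + G$)
$\left(a{\left(F{\left(3,-2 \right)} \right)} - 39\right) \left(-157\right) = \left(\left(3 + 3\right) - 39\right) \left(-157\right) = \left(6 - 39\right) \left(-157\right) = \left(-33\right) \left(-157\right) = 5181$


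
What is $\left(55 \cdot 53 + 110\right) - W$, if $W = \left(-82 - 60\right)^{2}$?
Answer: $-17139$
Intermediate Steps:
$W = 20164$ ($W = \left(-142\right)^{2} = 20164$)
$\left(55 \cdot 53 + 110\right) - W = \left(55 \cdot 53 + 110\right) - 20164 = \left(2915 + 110\right) - 20164 = 3025 - 20164 = -17139$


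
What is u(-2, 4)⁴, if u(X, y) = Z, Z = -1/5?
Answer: 1/625 ≈ 0.0016000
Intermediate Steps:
Z = -⅕ (Z = -1*⅕ = -⅕ ≈ -0.20000)
u(X, y) = -⅕
u(-2, 4)⁴ = (-⅕)⁴ = 1/625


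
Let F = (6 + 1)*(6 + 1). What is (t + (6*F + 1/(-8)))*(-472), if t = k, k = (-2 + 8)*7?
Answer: -158533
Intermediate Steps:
k = 42 (k = 6*7 = 42)
F = 49 (F = 7*7 = 49)
t = 42
(t + (6*F + 1/(-8)))*(-472) = (42 + (6*49 + 1/(-8)))*(-472) = (42 + (294 - ⅛))*(-472) = (42 + 2351/8)*(-472) = (2687/8)*(-472) = -158533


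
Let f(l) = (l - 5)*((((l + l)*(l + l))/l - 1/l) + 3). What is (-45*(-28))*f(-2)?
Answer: 39690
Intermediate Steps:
f(l) = (-5 + l)*(3 - 1/l + 4*l) (f(l) = (-5 + l)*((((2*l)*(2*l))/l - 1/l) + 3) = (-5 + l)*(((4*l²)/l - 1/l) + 3) = (-5 + l)*((4*l - 1/l) + 3) = (-5 + l)*((-1/l + 4*l) + 3) = (-5 + l)*(3 - 1/l + 4*l))
(-45*(-28))*f(-2) = (-45*(-28))*(-16 - 17*(-2) + 4*(-2)² + 5/(-2)) = 1260*(-16 + 34 + 4*4 + 5*(-½)) = 1260*(-16 + 34 + 16 - 5/2) = 1260*(63/2) = 39690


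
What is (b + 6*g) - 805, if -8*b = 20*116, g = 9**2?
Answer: -609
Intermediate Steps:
g = 81
b = -290 (b = -5*116/2 = -1/8*2320 = -290)
(b + 6*g) - 805 = (-290 + 6*81) - 805 = (-290 + 486) - 805 = 196 - 805 = -609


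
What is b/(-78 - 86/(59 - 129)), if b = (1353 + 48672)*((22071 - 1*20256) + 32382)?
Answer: -59874672375/2687 ≈ -2.2283e+7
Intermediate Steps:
b = 1710704925 (b = 50025*((22071 - 20256) + 32382) = 50025*(1815 + 32382) = 50025*34197 = 1710704925)
b/(-78 - 86/(59 - 129)) = 1710704925/(-78 - 86/(59 - 129)) = 1710704925/(-78 - 86/(-70)) = 1710704925/(-78 - 1/70*(-86)) = 1710704925/(-78 + 43/35) = 1710704925/(-2687/35) = 1710704925*(-35/2687) = -59874672375/2687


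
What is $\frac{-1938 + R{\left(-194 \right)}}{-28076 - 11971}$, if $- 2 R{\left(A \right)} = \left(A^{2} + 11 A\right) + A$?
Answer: $\frac{19592}{40047} \approx 0.48923$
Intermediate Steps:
$R{\left(A \right)} = - 6 A - \frac{A^{2}}{2}$ ($R{\left(A \right)} = - \frac{\left(A^{2} + 11 A\right) + A}{2} = - \frac{A^{2} + 12 A}{2} = - 6 A - \frac{A^{2}}{2}$)
$\frac{-1938 + R{\left(-194 \right)}}{-28076 - 11971} = \frac{-1938 - - 97 \left(12 - 194\right)}{-28076 - 11971} = \frac{-1938 - \left(-97\right) \left(-182\right)}{-40047} = \left(-1938 - 17654\right) \left(- \frac{1}{40047}\right) = \left(-19592\right) \left(- \frac{1}{40047}\right) = \frac{19592}{40047}$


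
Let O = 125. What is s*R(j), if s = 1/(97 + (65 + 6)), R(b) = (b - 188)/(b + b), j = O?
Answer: -3/2000 ≈ -0.0015000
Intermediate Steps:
j = 125
R(b) = (-188 + b)/(2*b) (R(b) = (-188 + b)/((2*b)) = (-188 + b)*(1/(2*b)) = (-188 + b)/(2*b))
s = 1/168 (s = 1/(97 + 71) = 1/168 ≈ 0.0059524)
s*R(j) = ((½)*(-188 + 125)/125)/168 = ((½)*(1/125)*(-63))/168 = (1/168)*(-63/250) = -3/2000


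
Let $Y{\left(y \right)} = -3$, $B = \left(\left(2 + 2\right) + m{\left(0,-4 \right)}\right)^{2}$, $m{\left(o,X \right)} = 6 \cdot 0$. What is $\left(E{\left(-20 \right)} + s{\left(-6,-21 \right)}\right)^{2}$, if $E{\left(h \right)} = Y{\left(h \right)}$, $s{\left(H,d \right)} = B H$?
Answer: $9801$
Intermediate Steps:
$m{\left(o,X \right)} = 0$
$B = 16$ ($B = \left(\left(2 + 2\right) + 0\right)^{2} = \left(4 + 0\right)^{2} = 4^{2} = 16$)
$s{\left(H,d \right)} = 16 H$
$E{\left(h \right)} = -3$
$\left(E{\left(-20 \right)} + s{\left(-6,-21 \right)}\right)^{2} = \left(-3 + 16 \left(-6\right)\right)^{2} = \left(-3 - 96\right)^{2} = \left(-99\right)^{2} = 9801$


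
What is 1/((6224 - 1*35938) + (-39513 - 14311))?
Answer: -1/83538 ≈ -1.1971e-5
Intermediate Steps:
1/((6224 - 1*35938) + (-39513 - 14311)) = 1/((6224 - 35938) - 53824) = 1/(-29714 - 53824) = 1/(-83538) = -1/83538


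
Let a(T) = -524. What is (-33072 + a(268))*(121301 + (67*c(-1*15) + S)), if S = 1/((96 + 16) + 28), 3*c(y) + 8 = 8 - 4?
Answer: -427583876297/105 ≈ -4.0722e+9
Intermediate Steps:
c(y) = -4/3 (c(y) = -8/3 + (8 - 4)/3 = -8/3 + (⅓)*4 = -8/3 + 4/3 = -4/3)
S = 1/140 (S = 1/(112 + 28) = 1/140 ≈ 0.0071429)
(-33072 + a(268))*(121301 + (67*c(-1*15) + S)) = (-33072 - 524)*(121301 + (67*(-4/3) + 1/140)) = -33596*(121301 + (-268/3 + 1/140)) = -33596*(121301 - 37517/420) = -33596*50908903/420 = -427583876297/105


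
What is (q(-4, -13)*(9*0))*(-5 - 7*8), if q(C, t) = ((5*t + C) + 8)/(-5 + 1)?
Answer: 0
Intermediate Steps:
q(C, t) = -2 - 5*t/4 - C/4 (q(C, t) = ((C + 5*t) + 8)/(-4) = (8 + C + 5*t)*(-¼) = -2 - 5*t/4 - C/4)
(q(-4, -13)*(9*0))*(-5 - 7*8) = ((-2 - 5/4*(-13) - ¼*(-4))*(9*0))*(-5 - 7*8) = ((-2 + 65/4 + 1)*0)*(-5 - 56) = ((61/4)*0)*(-61) = 0*(-61) = 0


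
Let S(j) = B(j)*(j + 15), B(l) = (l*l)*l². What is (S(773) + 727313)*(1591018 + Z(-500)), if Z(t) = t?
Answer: 447489431288219940878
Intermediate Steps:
B(l) = l⁴ (B(l) = l²*l² = l⁴)
S(j) = j⁴*(15 + j) (S(j) = j⁴*(j + 15) = j⁴*(15 + j))
(S(773) + 727313)*(1591018 + Z(-500)) = (773⁴*(15 + 773) + 727313)*(1591018 - 500) = (357040905841*788 + 727313)*1590518 = (281348233802708 + 727313)*1590518 = 281348234530021*1590518 = 447489431288219940878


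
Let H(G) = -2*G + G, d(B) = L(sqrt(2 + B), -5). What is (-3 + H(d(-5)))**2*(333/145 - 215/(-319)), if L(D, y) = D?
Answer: 28428/1595 + 28428*I*sqrt(3)/1595 ≈ 17.823 + 30.871*I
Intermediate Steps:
d(B) = sqrt(2 + B)
H(G) = -G
(-3 + H(d(-5)))**2*(333/145 - 215/(-319)) = (-3 - sqrt(2 - 5))**2*(333/145 - 215/(-319)) = (-3 - sqrt(-3))**2*(333*(1/145) - 215*(-1/319)) = (-3 - I*sqrt(3))**2*(333/145 + 215/319) = (-3 - I*sqrt(3))**2*(4738/1595) = 4738*(-3 - I*sqrt(3))**2/1595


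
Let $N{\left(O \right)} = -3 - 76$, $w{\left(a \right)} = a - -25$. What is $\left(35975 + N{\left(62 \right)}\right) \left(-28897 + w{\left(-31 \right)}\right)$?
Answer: $-1037502088$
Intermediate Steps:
$w{\left(a \right)} = 25 + a$ ($w{\left(a \right)} = a + 25 = 25 + a$)
$N{\left(O \right)} = -79$
$\left(35975 + N{\left(62 \right)}\right) \left(-28897 + w{\left(-31 \right)}\right) = \left(35975 - 79\right) \left(-28897 + \left(25 - 31\right)\right) = 35896 \left(-28897 - 6\right) = 35896 \left(-28903\right) = -1037502088$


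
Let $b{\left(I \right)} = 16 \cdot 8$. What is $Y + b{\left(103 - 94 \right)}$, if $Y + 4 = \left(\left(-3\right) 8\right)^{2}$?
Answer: $700$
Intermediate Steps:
$b{\left(I \right)} = 128$
$Y = 572$ ($Y = -4 + \left(\left(-3\right) 8\right)^{2} = -4 + \left(-24\right)^{2} = -4 + 576 = 572$)
$Y + b{\left(103 - 94 \right)} = 572 + 128 = 700$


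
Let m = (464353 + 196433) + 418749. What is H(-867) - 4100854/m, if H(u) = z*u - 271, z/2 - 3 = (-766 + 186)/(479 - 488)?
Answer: -42182277903/359845 ≈ -1.1722e+5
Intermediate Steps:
z = 1214/9 (z = 6 + 2*((-766 + 186)/(479 - 488)) = 6 + 2*(-580/(-9)) = 6 + 2*(-580*(-⅑)) = 6 + 2*(580/9) = 6 + 1160/9 = 1214/9 ≈ 134.89)
m = 1079535 (m = 660786 + 418749 = 1079535)
H(u) = -271 + 1214*u/9 (H(u) = 1214*u/9 - 271 = -271 + 1214*u/9)
H(-867) - 4100854/m = (-271 + (1214/9)*(-867)) - 4100854/1079535 = (-271 - 350846/3) - 4100854/1079535 = -351659/3 - 1*4100854/1079535 = -351659/3 - 4100854/1079535 = -42182277903/359845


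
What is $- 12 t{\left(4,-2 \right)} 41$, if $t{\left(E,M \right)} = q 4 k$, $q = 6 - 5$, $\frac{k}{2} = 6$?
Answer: $-23616$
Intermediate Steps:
$k = 12$ ($k = 2 \cdot 6 = 12$)
$q = 1$
$t{\left(E,M \right)} = 48$ ($t{\left(E,M \right)} = 1 \cdot 4 \cdot 12 = 4 \cdot 12 = 48$)
$- 12 t{\left(4,-2 \right)} 41 = \left(-12\right) 48 \cdot 41 = \left(-576\right) 41 = -23616$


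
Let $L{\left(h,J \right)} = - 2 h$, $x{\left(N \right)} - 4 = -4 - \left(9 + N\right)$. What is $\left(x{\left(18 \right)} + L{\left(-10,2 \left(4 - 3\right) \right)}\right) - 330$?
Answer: $-337$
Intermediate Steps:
$x{\left(N \right)} = -9 - N$ ($x{\left(N \right)} = 4 - \left(13 + N\right) = -9 - N$)
$\left(x{\left(18 \right)} + L{\left(-10,2 \left(4 - 3\right) \right)}\right) - 330 = \left(\left(-9 - 18\right) - -20\right) - 330 = \left(\left(-9 - 18\right) + 20\right) - 330 = \left(-27 + 20\right) - 330 = -7 - 330 = -337$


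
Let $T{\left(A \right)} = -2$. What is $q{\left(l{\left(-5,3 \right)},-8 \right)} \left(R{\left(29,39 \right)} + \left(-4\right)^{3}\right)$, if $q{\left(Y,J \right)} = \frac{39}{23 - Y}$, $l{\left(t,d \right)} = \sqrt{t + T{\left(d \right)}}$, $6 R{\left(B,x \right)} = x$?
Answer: $- \frac{103155}{1072} - \frac{4485 i \sqrt{7}}{1072} \approx -96.227 - 11.069 i$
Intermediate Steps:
$R{\left(B,x \right)} = \frac{x}{6}$
$l{\left(t,d \right)} = \sqrt{-2 + t}$ ($l{\left(t,d \right)} = \sqrt{t - 2} = \sqrt{-2 + t}$)
$q{\left(l{\left(-5,3 \right)},-8 \right)} \left(R{\left(29,39 \right)} + \left(-4\right)^{3}\right) = - \frac{39}{-23 + \sqrt{-2 - 5}} \left(\frac{1}{6} \cdot 39 + \left(-4\right)^{3}\right) = - \frac{39}{-23 + \sqrt{-7}} \left(\frac{13}{2} - 64\right) = - \frac{39}{-23 + i \sqrt{7}} \left(- \frac{115}{2}\right) = \frac{4485}{2 \left(-23 + i \sqrt{7}\right)}$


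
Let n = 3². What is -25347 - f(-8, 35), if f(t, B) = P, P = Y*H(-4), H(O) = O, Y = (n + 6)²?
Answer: -24447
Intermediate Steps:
n = 9
Y = 225 (Y = (9 + 6)² = 15² = 225)
P = -900 (P = 225*(-4) = -900)
f(t, B) = -900
-25347 - f(-8, 35) = -25347 - 1*(-900) = -25347 + 900 = -24447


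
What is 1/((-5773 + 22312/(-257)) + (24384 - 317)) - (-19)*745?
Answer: 66234727387/4679246 ≈ 14155.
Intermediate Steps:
1/((-5773 + 22312/(-257)) + (24384 - 317)) - (-19)*745 = 1/((-5773 + 22312*(-1/257)) + 24067) - 1*(-14155) = 1/((-5773 - 22312/257) + 24067) + 14155 = 1/(-1505973/257 + 24067) + 14155 = 1/(4679246/257) + 14155 = 257/4679246 + 14155 = 66234727387/4679246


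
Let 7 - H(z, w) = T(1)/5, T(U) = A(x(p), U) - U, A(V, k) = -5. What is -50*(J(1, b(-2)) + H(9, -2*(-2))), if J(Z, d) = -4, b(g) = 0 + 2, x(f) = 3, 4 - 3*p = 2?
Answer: -210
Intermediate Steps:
p = ⅔ (p = 4/3 - ⅓*2 = 4/3 - ⅔ = ⅔ ≈ 0.66667)
b(g) = 2
T(U) = -5 - U
H(z, w) = 41/5 (H(z, w) = 7 - (-5 - 1*1)/5 = 7 - (-5 - 1)/5 = 7 - (-6)/5 = 7 - 1*(-6/5) = 7 + 6/5 = 41/5)
-50*(J(1, b(-2)) + H(9, -2*(-2))) = -50*(-4 + 41/5) = -50*21/5 = -210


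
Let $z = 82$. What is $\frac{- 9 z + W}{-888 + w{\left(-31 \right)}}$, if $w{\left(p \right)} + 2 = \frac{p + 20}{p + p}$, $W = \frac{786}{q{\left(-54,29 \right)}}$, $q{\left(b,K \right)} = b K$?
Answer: $\frac{11950438}{14399109} \approx 0.82994$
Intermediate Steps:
$q{\left(b,K \right)} = K b$
$W = - \frac{131}{261}$ ($W = \frac{786}{29 \left(-54\right)} = \frac{786}{-1566} = 786 \left(- \frac{1}{1566}\right) = - \frac{131}{261} \approx -0.50192$)
$w{\left(p \right)} = -2 + \frac{20 + p}{2 p}$ ($w{\left(p \right)} = -2 + \frac{p + 20}{p + p} = -2 + \frac{20 + p}{2 p}$)
$\frac{- 9 z + W}{-888 + w{\left(-31 \right)}} = \frac{\left(-9\right) 82 - \frac{131}{261}}{-888 - \left(\frac{3}{2} - \frac{10}{-31}\right)} = \frac{-738 - \frac{131}{261}}{-888 + \left(- \frac{3}{2} + 10 \left(- \frac{1}{31}\right)\right)} = - \frac{192749}{261 \left(-888 - \frac{113}{62}\right)} = - \frac{192749}{261 \left(- \frac{55169}{62}\right)} = \left(- \frac{192749}{261}\right) \left(- \frac{62}{55169}\right) = \frac{11950438}{14399109}$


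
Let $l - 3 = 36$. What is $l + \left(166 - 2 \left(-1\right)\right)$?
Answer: $207$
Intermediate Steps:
$l = 39$ ($l = 3 + 36 = 39$)
$l + \left(166 - 2 \left(-1\right)\right) = 39 + \left(166 - 2 \left(-1\right)\right) = 39 + \left(166 - -2\right) = 39 + \left(166 + 2\right) = 39 + 168 = 207$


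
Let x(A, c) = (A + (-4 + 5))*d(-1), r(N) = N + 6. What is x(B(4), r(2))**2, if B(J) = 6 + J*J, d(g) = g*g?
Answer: 529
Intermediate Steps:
d(g) = g**2
B(J) = 6 + J**2
r(N) = 6 + N
x(A, c) = 1 + A (x(A, c) = (A + (-4 + 5))*(-1)**2 = (A + 1)*1 = (1 + A)*1 = 1 + A)
x(B(4), r(2))**2 = (1 + (6 + 4**2))**2 = (1 + (6 + 16))**2 = (1 + 22)**2 = 23**2 = 529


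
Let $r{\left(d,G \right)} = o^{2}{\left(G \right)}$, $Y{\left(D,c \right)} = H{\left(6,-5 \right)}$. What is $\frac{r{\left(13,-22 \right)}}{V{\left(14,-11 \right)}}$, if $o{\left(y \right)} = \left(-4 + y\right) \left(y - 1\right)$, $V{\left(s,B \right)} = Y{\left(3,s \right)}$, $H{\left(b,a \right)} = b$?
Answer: $\frac{178802}{3} \approx 59601.0$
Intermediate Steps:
$Y{\left(D,c \right)} = 6$
$V{\left(s,B \right)} = 6$
$o{\left(y \right)} = \left(-1 + y\right) \left(-4 + y\right)$ ($o{\left(y \right)} = \left(-4 + y\right) \left(-1 + y\right) = \left(-1 + y\right) \left(-4 + y\right)$)
$r{\left(d,G \right)} = \left(4 + G^{2} - 5 G\right)^{2}$
$\frac{r{\left(13,-22 \right)}}{V{\left(14,-11 \right)}} = \frac{\left(4 + \left(-22\right)^{2} - -110\right)^{2}}{6} = \left(4 + 484 + 110\right)^{2} \cdot \frac{1}{6} = 598^{2} \cdot \frac{1}{6} = 357604 \cdot \frac{1}{6} = \frac{178802}{3}$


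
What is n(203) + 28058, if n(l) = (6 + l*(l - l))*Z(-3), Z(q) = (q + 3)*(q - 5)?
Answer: 28058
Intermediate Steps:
Z(q) = (-5 + q)*(3 + q) (Z(q) = (3 + q)*(-5 + q) = (-5 + q)*(3 + q))
n(l) = 0 (n(l) = (6 + l*(l - l))*(-15 + (-3)² - 2*(-3)) = (6 + l*0)*(-15 + 9 + 6) = (6 + 0)*0 = 6*0 = 0)
n(203) + 28058 = 0 + 28058 = 28058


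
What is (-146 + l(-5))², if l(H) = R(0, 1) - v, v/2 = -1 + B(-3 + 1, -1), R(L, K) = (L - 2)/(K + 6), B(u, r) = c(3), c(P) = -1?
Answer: 992016/49 ≈ 20245.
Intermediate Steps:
B(u, r) = -1
R(L, K) = (-2 + L)/(6 + K)
v = -4 (v = 2*(-1 - 1) = 2*(-2) = -4)
l(H) = 26/7 (l(H) = (-2 + 0)/(6 + 1) - 1*(-4) = -2/7 + 4 = 26/7)
(-146 + l(-5))² = (-146 + 26/7)² = (-996/7)² = 992016/49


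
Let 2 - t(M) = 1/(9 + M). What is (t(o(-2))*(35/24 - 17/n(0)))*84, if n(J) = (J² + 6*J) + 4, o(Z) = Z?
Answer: -871/2 ≈ -435.50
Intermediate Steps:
t(M) = 2 - 1/(9 + M)
n(J) = 4 + J² + 6*J
(t(o(-2))*(35/24 - 17/n(0)))*84 = (((17 + 2*(-2))/(9 - 2))*(35/24 - 17/(4 + 0² + 6*0)))*84 = (((17 - 4)/7)*(35*(1/24) - 17/(4 + 0 + 0)))*84 = (((⅐)*13)*(35/24 - 17/4))*84 = (13*(35/24 - 17*¼)/7)*84 = (13*(35/24 - 17/4)/7)*84 = ((13/7)*(-67/24))*84 = -871/168*84 = -871/2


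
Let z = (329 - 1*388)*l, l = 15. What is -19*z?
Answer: 16815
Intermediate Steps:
z = -885 (z = (329 - 1*388)*15 = (329 - 388)*15 = -59*15 = -885)
-19*z = -19*(-885) = 16815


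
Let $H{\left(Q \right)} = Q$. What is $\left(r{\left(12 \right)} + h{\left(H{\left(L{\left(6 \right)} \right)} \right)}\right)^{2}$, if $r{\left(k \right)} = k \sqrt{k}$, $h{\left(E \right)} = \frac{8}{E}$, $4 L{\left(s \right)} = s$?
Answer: $\frac{15808}{9} + 256 \sqrt{3} \approx 2199.8$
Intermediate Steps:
$L{\left(s \right)} = \frac{s}{4}$
$r{\left(k \right)} = k^{\frac{3}{2}}$
$\left(r{\left(12 \right)} + h{\left(H{\left(L{\left(6 \right)} \right)} \right)}\right)^{2} = \left(12^{\frac{3}{2}} + \frac{8}{\frac{1}{4} \cdot 6}\right)^{2} = \left(24 \sqrt{3} + \frac{8}{\frac{3}{2}}\right)^{2} = \left(24 \sqrt{3} + 8 \cdot \frac{2}{3}\right)^{2} = \left(24 \sqrt{3} + \frac{16}{3}\right)^{2} = \left(\frac{16}{3} + 24 \sqrt{3}\right)^{2}$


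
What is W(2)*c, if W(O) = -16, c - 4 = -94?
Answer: 1440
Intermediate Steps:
c = -90 (c = 4 - 94 = -90)
W(2)*c = -16*(-90) = 1440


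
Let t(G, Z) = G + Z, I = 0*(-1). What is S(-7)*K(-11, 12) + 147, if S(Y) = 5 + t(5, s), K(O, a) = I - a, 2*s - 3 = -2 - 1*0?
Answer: 21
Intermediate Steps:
s = 1/2 (s = 3/2 + (-2 - 1*0)/2 = 3/2 + (-2 + 0)/2 = 3/2 + (1/2)*(-2) = 3/2 - 1 = 1/2 ≈ 0.50000)
I = 0
K(O, a) = -a (K(O, a) = 0 - a = -a)
S(Y) = 21/2 (S(Y) = 5 + (5 + 1/2) = 5 + 11/2 = 21/2)
S(-7)*K(-11, 12) + 147 = 21*(-1*12)/2 + 147 = (21/2)*(-12) + 147 = -126 + 147 = 21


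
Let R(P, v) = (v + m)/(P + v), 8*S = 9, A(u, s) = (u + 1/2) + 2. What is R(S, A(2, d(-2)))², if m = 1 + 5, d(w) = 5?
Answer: 784/225 ≈ 3.4844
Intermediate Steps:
A(u, s) = 5/2 + u (A(u, s) = (u + ½) + 2 = (½ + u) + 2 = 5/2 + u)
m = 6
S = 9/8 (S = (⅛)*9 = 9/8 ≈ 1.1250)
R(P, v) = (6 + v)/(P + v) (R(P, v) = (v + 6)/(P + v) = (6 + v)/(P + v))
R(S, A(2, d(-2)))² = ((6 + (5/2 + 2))/(9/8 + (5/2 + 2)))² = ((6 + 9/2)/(9/8 + 9/2))² = ((21/2)/(45/8))² = ((8/45)*(21/2))² = (28/15)² = 784/225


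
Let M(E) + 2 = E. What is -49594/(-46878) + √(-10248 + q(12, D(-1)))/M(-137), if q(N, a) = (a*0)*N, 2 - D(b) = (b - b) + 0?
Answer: 24797/23439 - 2*I*√2562/139 ≈ 1.0579 - 0.72829*I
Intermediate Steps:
M(E) = -2 + E
D(b) = 2 (D(b) = 2 - ((b - b) + 0) = 2 - (0 + 0) = 2 - 1*0 = 2 + 0 = 2)
q(N, a) = 0 (q(N, a) = 0*N = 0)
-49594/(-46878) + √(-10248 + q(12, D(-1)))/M(-137) = -49594/(-46878) + √(-10248 + 0)/(-2 - 137) = -49594*(-1/46878) + √(-10248)/(-139) = 24797/23439 + (2*I*√2562)*(-1/139) = 24797/23439 - 2*I*√2562/139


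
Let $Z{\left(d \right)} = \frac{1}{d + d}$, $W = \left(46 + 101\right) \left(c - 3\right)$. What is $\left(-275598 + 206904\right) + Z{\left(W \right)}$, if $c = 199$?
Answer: $- \frac{3958423055}{57624} \approx -68694.0$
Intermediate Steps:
$W = 28812$ ($W = \left(46 + 101\right) \left(199 - 3\right) = 147 \cdot 196 = 28812$)
$Z{\left(d \right)} = \frac{1}{2 d}$
$\left(-275598 + 206904\right) + Z{\left(W \right)} = \left(-275598 + 206904\right) + \frac{1}{2 \cdot 28812} = -68694 + \frac{1}{2} \cdot \frac{1}{28812} = -68694 + \frac{1}{57624} = - \frac{3958423055}{57624}$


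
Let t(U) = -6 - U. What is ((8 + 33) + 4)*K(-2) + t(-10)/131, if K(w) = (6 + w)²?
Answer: 94324/131 ≈ 720.03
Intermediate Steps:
((8 + 33) + 4)*K(-2) + t(-10)/131 = ((8 + 33) + 4)*(6 - 2)² + (-6 - 1*(-10))/131 = (41 + 4)*4² + (-6 + 10)*(1/131) = 45*16 + 4*(1/131) = 720 + 4/131 = 94324/131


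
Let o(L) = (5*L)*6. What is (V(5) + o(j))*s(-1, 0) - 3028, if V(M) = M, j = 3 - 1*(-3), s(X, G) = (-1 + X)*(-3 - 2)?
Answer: -1178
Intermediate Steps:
s(X, G) = 5 - 5*X (s(X, G) = (-1 + X)*(-5) = 5 - 5*X)
j = 6 (j = 3 + 3 = 6)
o(L) = 30*L
(V(5) + o(j))*s(-1, 0) - 3028 = (5 + 30*6)*(5 - 5*(-1)) - 3028 = (5 + 180)*(5 + 5) - 3028 = 185*10 - 3028 = 1850 - 3028 = -1178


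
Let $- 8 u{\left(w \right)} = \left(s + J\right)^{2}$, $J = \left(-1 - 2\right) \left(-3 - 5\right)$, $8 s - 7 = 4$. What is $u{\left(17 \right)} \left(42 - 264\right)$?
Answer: $\frac{4574199}{256} \approx 17868.0$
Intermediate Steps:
$s = \frac{11}{8}$ ($s = \frac{7}{8} + \frac{1}{8} \cdot 4 = \frac{7}{8} + \frac{1}{2} = \frac{11}{8} \approx 1.375$)
$J = 24$ ($J = \left(-3\right) \left(-8\right) = 24$)
$u{\left(w \right)} = - \frac{41209}{512}$ ($u{\left(w \right)} = - \frac{\left(\frac{11}{8} + 24\right)^{2}}{8} = - \frac{\left(\frac{203}{8}\right)^{2}}{8} = \left(- \frac{1}{8}\right) \frac{41209}{64} = - \frac{41209}{512}$)
$u{\left(17 \right)} \left(42 - 264\right) = - \frac{41209 \left(42 - 264\right)}{512} = \left(- \frac{41209}{512}\right) \left(-222\right) = \frac{4574199}{256}$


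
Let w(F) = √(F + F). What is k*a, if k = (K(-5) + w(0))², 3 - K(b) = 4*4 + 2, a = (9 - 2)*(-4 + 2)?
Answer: -3150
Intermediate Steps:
w(F) = √2*√F (w(F) = √(2*F) = √2*√F)
a = -14 (a = 7*(-2) = -14)
K(b) = -15 (K(b) = 3 - (4*4 + 2) = 3 - (16 + 2) = 3 - 1*18 = 3 - 18 = -15)
k = 225 (k = (-15 + √2*√0)² = (-15 + √2*0)² = (-15 + 0)² = (-15)² = 225)
k*a = 225*(-14) = -3150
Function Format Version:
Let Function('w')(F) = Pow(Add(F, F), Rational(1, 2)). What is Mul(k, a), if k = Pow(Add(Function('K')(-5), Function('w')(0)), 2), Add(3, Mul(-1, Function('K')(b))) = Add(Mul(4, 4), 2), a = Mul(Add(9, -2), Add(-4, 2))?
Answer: -3150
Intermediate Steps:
Function('w')(F) = Mul(Pow(2, Rational(1, 2)), Pow(F, Rational(1, 2))) (Function('w')(F) = Pow(Mul(2, F), Rational(1, 2)) = Mul(Pow(2, Rational(1, 2)), Pow(F, Rational(1, 2))))
a = -14 (a = Mul(7, -2) = -14)
Function('K')(b) = -15 (Function('K')(b) = Add(3, Mul(-1, Add(Mul(4, 4), 2))) = Add(3, Mul(-1, Add(16, 2))) = Add(3, Mul(-1, 18)) = Add(3, -18) = -15)
k = 225 (k = Pow(Add(-15, Mul(Pow(2, Rational(1, 2)), Pow(0, Rational(1, 2)))), 2) = Pow(Add(-15, Mul(Pow(2, Rational(1, 2)), 0)), 2) = Pow(Add(-15, 0), 2) = Pow(-15, 2) = 225)
Mul(k, a) = Mul(225, -14) = -3150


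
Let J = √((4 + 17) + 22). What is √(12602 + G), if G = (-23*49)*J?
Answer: √(12602 - 1127*√43) ≈ 72.193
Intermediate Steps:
J = √43 (J = √(21 + 22) = √43 ≈ 6.5574)
G = -1127*√43 (G = (-23*49)*√43 = -1127*√43 ≈ -7390.2)
√(12602 + G) = √(12602 - 1127*√43)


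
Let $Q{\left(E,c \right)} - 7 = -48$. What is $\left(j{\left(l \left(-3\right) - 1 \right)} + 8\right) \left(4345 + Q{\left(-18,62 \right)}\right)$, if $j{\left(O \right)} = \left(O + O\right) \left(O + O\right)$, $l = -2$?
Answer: $464832$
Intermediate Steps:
$Q{\left(E,c \right)} = -41$ ($Q{\left(E,c \right)} = 7 - 48 = -41$)
$j{\left(O \right)} = 4 O^{2}$ ($j{\left(O \right)} = 2 O 2 O = 4 O^{2}$)
$\left(j{\left(l \left(-3\right) - 1 \right)} + 8\right) \left(4345 + Q{\left(-18,62 \right)}\right) = \left(4 \left(\left(-2\right) \left(-3\right) - 1\right)^{2} + 8\right) \left(4345 - 41\right) = \left(4 \left(6 - 1\right)^{2} + 8\right) 4304 = \left(4 \cdot 5^{2} + 8\right) 4304 = \left(4 \cdot 25 + 8\right) 4304 = \left(100 + 8\right) 4304 = 108 \cdot 4304 = 464832$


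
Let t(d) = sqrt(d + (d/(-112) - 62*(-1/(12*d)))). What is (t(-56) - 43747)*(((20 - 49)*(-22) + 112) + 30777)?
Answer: -1379211669 + 10509*I*sqrt(392259)/28 ≈ -1.3792e+9 + 2.3507e+5*I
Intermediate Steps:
t(d) = sqrt(31/(6*d) + 111*d/112) (t(d) = sqrt(d + (d*(-1/112) - 62*(-1/(12*d)))) = sqrt(d + (-d/112 - (-31)/(6*d))) = sqrt(d + (-d/112 + 31/(6*d))) = sqrt(31/(6*d) + 111*d/112))
(t(-56) - 43747)*(((20 - 49)*(-22) + 112) + 30777) = (sqrt(6993*(-56) + 36456/(-56))/84 - 43747)*(((20 - 49)*(-22) + 112) + 30777) = (sqrt(-391608 + 36456*(-1/56))/84 - 43747)*((-29*(-22) + 112) + 30777) = (sqrt(-391608 - 651)/84 - 43747)*((638 + 112) + 30777) = (sqrt(-392259)/84 - 43747)*(750 + 30777) = ((I*sqrt(392259))/84 - 43747)*31527 = (I*sqrt(392259)/84 - 43747)*31527 = (-43747 + I*sqrt(392259)/84)*31527 = -1379211669 + 10509*I*sqrt(392259)/28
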